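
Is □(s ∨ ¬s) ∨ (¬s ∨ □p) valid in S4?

Valid

Tableau for the negation ¬(□(s ∨ ¬s) ∨ (¬s ∨ □p)):
1. ¬(□(s ∨ ¬s) ∨ (¬s ∨ □p)), w0
2. ¬□(s ∨ ¬s), w0
3. ¬(¬s ∨ □p), w0
4. s, w0
5. ¬□p, w0
6. ¬(s ∨ ¬s), w1
7. ¬s, w1
8. s, w1
Accessibility: w0Rw0, w0Rw1, w1Rw1
Branch closes: s and ¬s both at w1.
All branches of the negation close; one closing branch shown above.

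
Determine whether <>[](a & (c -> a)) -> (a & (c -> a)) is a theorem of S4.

Not valid

Tableau for the negation ~(<>[](a & (c -> a)) -> (a & (c -> a))):
1. ~(<>[](a & (c -> a)) -> (a & (c -> a))), w0
2. <>[](a & (c -> a)), w0   [~->-rule on 1]
3. ~(a & (c -> a)), w0   [~->-rule on 1]
4. ~(c -> a), w0   [~&-rule on 3 (branches; this branch)]
5. c, w0   [~->-rule on 4]
6. ~a, w0   [~->-rule on 4]
7. [](a & (c -> a)), w1   [<>-rule on 2: fresh world w1, w0Rw1]
8. a & (c -> a), w1   [[]-rule on 7 via w1Rw1]
9. a, w1   [&-rule on 8]
10. c -> a, w1   [&-rule on 8]
Accessibility: w0Rw0, w0Rw1, w1Rw1
The negation has an open branch (countermodel exists).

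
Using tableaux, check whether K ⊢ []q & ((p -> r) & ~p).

Tableau for the negation ~([]q & ((p -> r) & ~p)):
1. ~([]q & ((p -> r) & ~p)), w0
2. ~((p -> r) & ~p), w0   [~&-rule on 1 (branches; this branch)]
3. p, w0   [~&-rule on 2 (branches; this branch)]
The negation has an open branch (countermodel exists).

Not valid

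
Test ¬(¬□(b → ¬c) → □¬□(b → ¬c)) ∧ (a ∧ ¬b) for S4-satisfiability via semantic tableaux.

1. ¬(¬□(b → ¬c) → □¬□(b → ¬c)) ∧ (a ∧ ¬b), w0
2. ¬(¬□(b → ¬c) → □¬□(b → ¬c)), w0
3. a ∧ ¬b, w0
4. ¬□(b → ¬c), w0
5. ¬□¬□(b → ¬c), w0
6. a, w0
7. ¬b, w0
8. ¬(b → ¬c), w1
9. b, w1
10. c, w1
11. □(b → ¬c), w2
12. b → ¬c, w2
13. ¬c, w2
Accessibility: w0Rw0, w0Rw1, w0Rw2, w1Rw1, w2Rw2

Satisfiable (open branch found)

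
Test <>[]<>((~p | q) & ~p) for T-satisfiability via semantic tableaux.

Satisfiable

1. <>[]<>((~p | q) & ~p), u
2. []<>((~p | q) & ~p), v
3. <>((~p | q) & ~p), v
4. (~p | q) & ~p, w
5. ~p | q, w
6. ~p, w
7. <>((~p | q) & ~p), w
8. q, w
9. (~p | q) & ~p, x
10. ~p | q, x
11. ~p, x
12. q, x
Accessibility: uRu, uRv, vRv, vRw, wRw, wRx, xRx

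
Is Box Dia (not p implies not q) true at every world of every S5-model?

No, not valid

Tableau for the negation not Box Dia (not p implies not q):
1. not Box Dia (not p implies not q), 0
2. not Dia (not p implies not q), 1
3. not (not p implies not q), 0
4. not p, 0
5. q, 0
6. not (not p implies not q), 1
7. not p, 1
8. q, 1
Accessibility: 0R0, 0R1, 1R0, 1R1
The negation has an open branch (countermodel exists).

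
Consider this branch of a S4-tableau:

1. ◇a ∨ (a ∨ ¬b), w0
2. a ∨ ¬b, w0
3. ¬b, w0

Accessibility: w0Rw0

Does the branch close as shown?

Open

There is no literal clash: for every atom and world, at most one sign appears.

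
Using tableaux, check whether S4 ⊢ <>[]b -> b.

Tableau for the negation ~(<>[]b -> b):
1. ~(<>[]b -> b), u
2. <>[]b, u
3. ~b, u
4. []b, v
5. b, v
Accessibility: uRu, uRv, vRv
The negation has an open branch (countermodel exists).

No, not valid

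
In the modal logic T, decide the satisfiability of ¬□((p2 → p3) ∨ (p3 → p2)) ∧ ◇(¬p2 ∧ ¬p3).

1. ¬□((p2 → p3) ∨ (p3 → p2)) ∧ ◇(¬p2 ∧ ¬p3), 0
2. ¬□((p2 → p3) ∨ (p3 → p2)), 0   [∧-rule on 1]
3. ◇(¬p2 ∧ ¬p3), 0   [∧-rule on 1]
4. ¬((p2 → p3) ∨ (p3 → p2)), 1   [¬□-rule on 2: fresh world 1, 0R1]
5. ¬(p2 → p3), 1   [¬∨-rule on 4]
6. ¬(p3 → p2), 1   [¬∨-rule on 4]
7. p2, 1   [¬→-rule on 5]
8. ¬p3, 1   [¬→-rule on 5]
9. p3, 1   [¬→-rule on 6]
10. ¬p2, 1   [¬→-rule on 6]
Accessibility: 0R0, 0R1, 1R1
Branch closes: p3 and ¬p3 both at 1.
All branches of the tableau close; one closing branch shown above.

Unsatisfiable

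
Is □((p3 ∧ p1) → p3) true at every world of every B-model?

Yes, valid

Tableau for the negation ¬□((p3 ∧ p1) → p3):
1. ¬□((p3 ∧ p1) → p3), 0
2. ¬((p3 ∧ p1) → p3), 1
3. p3 ∧ p1, 1
4. ¬p3, 1
5. p3, 1
6. p1, 1
Accessibility: 0R0, 0R1, 1R0, 1R1
Branch closes: p3 and ¬p3 both at 1.
All branches of the negation close; one closing branch shown above.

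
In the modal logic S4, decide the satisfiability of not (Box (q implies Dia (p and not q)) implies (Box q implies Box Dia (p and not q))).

1. not (Box (q implies Dia (p and not q)) implies (Box q implies Box Dia (p and not q))), w0
2. Box (q implies Dia (p and not q)), w0
3. not (Box q implies Box Dia (p and not q)), w0
4. Box q, w0
5. not Box Dia (p and not q), w0
6. q implies Dia (p and not q), w0
7. q, w0
8. Dia (p and not q), w0
9. not Dia (p and not q), w1
10. q implies Dia (p and not q), w1
11. q, w1
12. not (p and not q), w1
13. Dia (p and not q), w1
14. p and not q, w2
15. p, w2
16. not q, w2
17. q implies Dia (p and not q), w2
18. q, w2
Accessibility: w0Rw0, w0Rw1, w0Rw2, w1Rw1, w2Rw2
Branch closes: q and not q both at w2.
All branches of the tableau close; one closing branch shown above.

Unsatisfiable (every branch closes)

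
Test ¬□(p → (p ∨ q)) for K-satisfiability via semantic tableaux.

Unsatisfiable

1. ¬□(p → (p ∨ q)), w0
2. ¬(p → (p ∨ q)), w1   [¬□-rule on 1: fresh world w1, w0Rw1]
3. p, w1   [¬→-rule on 2]
4. ¬(p ∨ q), w1   [¬→-rule on 2]
5. ¬p, w1   [¬∨-rule on 4]
6. ¬q, w1   [¬∨-rule on 4]
Accessibility: w0Rw1
Branch closes: p and ¬p both at w1.
(One branch shown.) All branches close.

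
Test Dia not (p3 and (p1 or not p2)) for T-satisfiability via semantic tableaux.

1. Dia not (p3 and (p1 or not p2)), 0
2. not (p3 and (p1 or not p2)), 1
3. not (p1 or not p2), 1
4. not p1, 1
5. p2, 1
Accessibility: 0R0, 0R1, 1R1

Satisfiable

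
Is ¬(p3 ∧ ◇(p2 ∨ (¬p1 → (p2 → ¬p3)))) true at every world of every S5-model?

Tableau for the negation p3 ∧ ◇(p2 ∨ (¬p1 → (p2 → ¬p3))):
1. p3 ∧ ◇(p2 ∨ (¬p1 → (p2 → ¬p3))), u
2. p3, u
3. ◇(p2 ∨ (¬p1 → (p2 → ¬p3))), u
4. p2 ∨ (¬p1 → (p2 → ¬p3)), v
5. ¬p1 → (p2 → ¬p3), v
6. p2 → ¬p3, v
7. ¬p3, v
Accessibility: uRu, uRv, vRu, vRv
The negation has an open branch (countermodel exists).

No, not valid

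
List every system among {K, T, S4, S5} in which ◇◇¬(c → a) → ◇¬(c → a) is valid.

S4-tableau for the negation ¬(◇◇¬(c → a) → ◇¬(c → a)):
1. ¬(◇◇¬(c → a) → ◇¬(c → a)), w0
2. ◇◇¬(c → a), w0   [¬→-rule on 1]
3. ¬◇¬(c → a), w0   [¬→-rule on 1]
4. c → a, w0   [¬◇-rule on 3 via w0Rw0]
5. a, w0   [→-rule on 4 (branches; this branch)]
6. ◇¬(c → a), w1   [◇-rule on 2: fresh world w1, w0Rw1]
7. c → a, w1   [¬◇-rule on 3 via w0Rw1]
8. a, w1   [→-rule on 7 (branches; this branch)]
9. ¬(c → a), w2   [◇-rule on 6: fresh world w2, w1Rw2]
10. c, w2   [¬→-rule on 9]
11. ¬a, w2   [¬→-rule on 9]
12. c → a, w2   [¬◇-rule on 3 via w0Rw2]
13. a, w2   [→-rule on 12 (branches; this branch)]
Accessibility: w0Rw0, w0Rw1, w0Rw2, w1Rw1, w1Rw2, w2Rw2
Branch closes: a and ¬a both at w2.
Every branch closes (one shown): valid in S4, hence also in S5 (every theorem of S4 is a theorem of S5).
T-tableau for the negation ¬(◇◇¬(c → a) → ◇¬(c → a)):
1. ¬(◇◇¬(c → a) → ◇¬(c → a)), w0
2. ◇◇¬(c → a), w0   [¬→-rule on 1]
3. ¬◇¬(c → a), w0   [¬→-rule on 1]
4. c → a, w0   [¬◇-rule on 3 via w0Rw0]
5. a, w0   [→-rule on 4 (branches; this branch)]
6. ◇¬(c → a), w1   [◇-rule on 2: fresh world w1, w0Rw1]
7. c → a, w1   [¬◇-rule on 3 via w0Rw1]
8. a, w1   [→-rule on 7 (branches; this branch)]
9. ¬(c → a), w2   [◇-rule on 6: fresh world w2, w1Rw2]
10. c, w2   [¬→-rule on 9]
11. ¬a, w2   [¬→-rule on 9]
Accessibility: w0Rw0, w0Rw1, w1Rw1, w1Rw2, w2Rw2
Complete open branch: countermodel on a T-frame, so not valid in T, nor in K (the same frame is also a K-frame).

S4, S5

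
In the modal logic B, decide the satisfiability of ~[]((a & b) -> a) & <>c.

Unsatisfiable

1. ~[]((a & b) -> a) & <>c, w0
2. ~[]((a & b) -> a), w0
3. <>c, w0
4. ~((a & b) -> a), w1
5. a & b, w1
6. ~a, w1
7. a, w1
8. b, w1
Accessibility: w0Rw0, w0Rw1, w1Rw0, w1Rw1
Branch closes: a and ~a both at w1.
(One branch shown.) All branches close.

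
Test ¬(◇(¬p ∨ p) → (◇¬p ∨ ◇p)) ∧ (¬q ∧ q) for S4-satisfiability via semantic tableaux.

1. ¬(◇(¬p ∨ p) → (◇¬p ∨ ◇p)) ∧ (¬q ∧ q), 0
2. ¬(◇(¬p ∨ p) → (◇¬p ∨ ◇p)), 0
3. ¬q ∧ q, 0
4. ◇(¬p ∨ p), 0
5. ¬(◇¬p ∨ ◇p), 0
6. ¬q, 0
7. q, 0
Accessibility: 0R0
Branch closes: q and ¬q both at 0.
Every branch closes; the branch above is one of them.

Unsatisfiable (every branch closes)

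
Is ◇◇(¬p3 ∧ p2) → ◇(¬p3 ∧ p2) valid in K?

Invalid (countermodel exists)

Tableau for the negation ¬(◇◇(¬p3 ∧ p2) → ◇(¬p3 ∧ p2)):
1. ¬(◇◇(¬p3 ∧ p2) → ◇(¬p3 ∧ p2)), w0
2. ◇◇(¬p3 ∧ p2), w0
3. ¬◇(¬p3 ∧ p2), w0
4. ◇(¬p3 ∧ p2), w1
5. ¬(¬p3 ∧ p2), w1
6. ¬p2, w1
7. ¬p3 ∧ p2, w2
8. ¬p3, w2
9. p2, w2
Accessibility: w0Rw1, w1Rw2
The negation has an open branch (countermodel exists).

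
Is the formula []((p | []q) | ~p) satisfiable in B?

1. []((p | []q) | ~p), 0
2. (p | []q) | ~p, 0
3. ~p, 0
Accessibility: 0R0

Satisfiable (open branch found)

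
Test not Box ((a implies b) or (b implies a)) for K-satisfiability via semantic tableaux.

1. not Box ((a implies b) or (b implies a)), 0
2. not ((a implies b) or (b implies a)), 1
3. not (a implies b), 1
4. not (b implies a), 1
5. a, 1
6. not b, 1
7. b, 1
8. not a, 1
Accessibility: 0R1
Branch closes: b and not b both at 1.
(One branch shown.) All branches close.

No, unsatisfiable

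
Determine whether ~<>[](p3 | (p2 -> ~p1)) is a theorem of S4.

Invalid (countermodel exists)

Tableau for the negation <>[](p3 | (p2 -> ~p1)):
1. <>[](p3 | (p2 -> ~p1)), u
2. [](p3 | (p2 -> ~p1)), v   [<>-rule on 1: fresh world v, uRv]
3. p3 | (p2 -> ~p1), v   [[]-rule on 2 via vRv]
4. p2 -> ~p1, v   [|-rule on 3 (branches; this branch)]
5. ~p1, v   [->-rule on 4 (branches; this branch)]
Accessibility: uRu, uRv, vRv
The negation has an open branch (countermodel exists).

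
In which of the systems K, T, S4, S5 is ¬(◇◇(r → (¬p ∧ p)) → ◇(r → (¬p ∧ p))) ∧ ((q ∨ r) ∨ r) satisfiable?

T-tableau for the formula:
1. ¬(◇◇(r → (¬p ∧ p)) → ◇(r → (¬p ∧ p))) ∧ ((q ∨ r) ∨ r), w0
2. ¬(◇◇(r → (¬p ∧ p)) → ◇(r → (¬p ∧ p))), w0
3. (q ∨ r) ∨ r, w0
4. ◇◇(r → (¬p ∧ p)), w0
5. ¬◇(r → (¬p ∧ p)), w0
6. ¬(r → (¬p ∧ p)), w0
7. r, w0
8. ¬(¬p ∧ p), w0
9. ¬p, w0
10. ◇(r → (¬p ∧ p)), w1
11. ¬(r → (¬p ∧ p)), w1
12. r, w1
13. ¬(¬p ∧ p), w1
14. ¬p, w1
15. r → (¬p ∧ p), w2
16. ¬r, w2
Accessibility: w0Rw0, w0Rw1, w1Rw1, w1Rw2, w2Rw2
Complete open branch: satisfiable in T, hence also in K (this T-model is also a K-model).
S4-tableau for the formula:
1. ¬(◇◇(r → (¬p ∧ p)) → ◇(r → (¬p ∧ p))) ∧ ((q ∨ r) ∨ r), w0
2. ¬(◇◇(r → (¬p ∧ p)) → ◇(r → (¬p ∧ p))), w0
3. (q ∨ r) ∨ r, w0
4. ◇◇(r → (¬p ∧ p)), w0
5. ¬◇(r → (¬p ∧ p)), w0
6. ¬(r → (¬p ∧ p)), w0
7. r, w0
8. ¬(¬p ∧ p), w0
9. q ∨ r, w0
10. ¬p, w0
11. ◇(r → (¬p ∧ p)), w1
12. ¬(r → (¬p ∧ p)), w1
13. r, w1
14. ¬(¬p ∧ p), w1
15. ¬p, w1
16. r → (¬p ∧ p), w2
17. ¬(r → (¬p ∧ p)), w2
18. r, w2
19. ¬(¬p ∧ p), w2
20. ¬p ∧ p, w2
21. ¬p, w2
22. p, w2
Accessibility: w0Rw0, w0Rw1, w0Rw2, w1Rw1, w1Rw2, w2Rw2
Branch closes: p and ¬p both at w2.
Every branch closes (one shown): unsatisfiable in S4, hence also in S5 (every S5-frame is an S4-frame).

K, T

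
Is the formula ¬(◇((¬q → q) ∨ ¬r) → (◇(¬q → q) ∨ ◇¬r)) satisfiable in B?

1. ¬(◇((¬q → q) ∨ ¬r) → (◇(¬q → q) ∨ ◇¬r)), 0
2. ◇((¬q → q) ∨ ¬r), 0
3. ¬(◇(¬q → q) ∨ ◇¬r), 0
4. ¬◇(¬q → q), 0
5. ¬◇¬r, 0
6. ¬(¬q → q), 0
7. ¬q, 0
8. r, 0
9. (¬q → q) ∨ ¬r, 1
10. ¬(¬q → q), 1
11. ¬q, 1
12. r, 1
13. ¬q → q, 1
14. q, 1
Accessibility: 0R0, 0R1, 1R0, 1R1
Branch closes: q and ¬q both at 1.
Every branch closes; the branch above is one of them.

No, unsatisfiable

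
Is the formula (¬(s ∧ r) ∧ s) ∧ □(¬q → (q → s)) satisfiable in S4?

Satisfiable

1. (¬(s ∧ r) ∧ s) ∧ □(¬q → (q → s)), u
2. ¬(s ∧ r) ∧ s, u   [∧-rule on 1]
3. □(¬q → (q → s)), u   [∧-rule on 1]
4. ¬(s ∧ r), u   [∧-rule on 2]
5. s, u   [∧-rule on 2]
6. ¬q → (q → s), u   [□-rule on 3 via uRu]
7. ¬r, u   [¬∧-rule on 4 (branches; this branch)]
8. q → s, u   [→-rule on 6 (branches; this branch)]
Accessibility: uRu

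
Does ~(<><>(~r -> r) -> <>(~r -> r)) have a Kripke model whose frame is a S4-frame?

1. ~(<><>(~r -> r) -> <>(~r -> r)), w0
2. <><>(~r -> r), w0
3. ~<>(~r -> r), w0
4. ~(~r -> r), w0
5. ~r, w0
6. <>(~r -> r), w1
7. ~(~r -> r), w1
8. ~r, w1
9. ~r -> r, w2
10. ~(~r -> r), w2
11. ~r, w2
12. r, w2
Accessibility: w0Rw0, w0Rw1, w0Rw2, w1Rw1, w1Rw2, w2Rw2
Branch closes: r and ~r both at w2.
Every branch closes; the branch above is one of them.

Unsatisfiable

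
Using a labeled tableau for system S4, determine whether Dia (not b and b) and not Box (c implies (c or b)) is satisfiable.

No, unsatisfiable

1. Dia (not b and b) and not Box (c implies (c or b)), 0
2. Dia (not b and b), 0
3. not Box (c implies (c or b)), 0
4. not b and b, 1
5. not b, 1
6. b, 1
Accessibility: 0R0, 0R1, 1R1
Branch closes: b and not b both at 1.
Every branch closes; the branch above is one of them.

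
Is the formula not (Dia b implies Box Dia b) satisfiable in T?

Yes, satisfiable

1. not (Dia b implies Box Dia b), 0
2. Dia b, 0   [neg-implies-rule on 1]
3. not Box Dia b, 0   [neg-implies-rule on 1]
4. b, 1   [Dia-rule on 2: fresh world 1, 0R1]
5. not Dia b, 2   [neg-Box-rule on 3: fresh world 2, 0R2]
6. not b, 2   [neg-Dia-rule on 5 via 2R2]
Accessibility: 0R0, 0R1, 0R2, 1R1, 2R2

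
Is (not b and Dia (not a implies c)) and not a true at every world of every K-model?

Tableau for the negation not ((not b and Dia (not a implies c)) and not a):
1. not ((not b and Dia (not a implies c)) and not a), 0
2. a, 0   [neg-and-rule on 1 (branches; this branch)]
The negation has an open branch (countermodel exists).

Invalid (countermodel exists)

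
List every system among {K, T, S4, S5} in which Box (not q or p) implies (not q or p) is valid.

T, S4, S5

K-tableau for the negation not (Box (not q or p) implies (not q or p)):
1. not (Box (not q or p) implies (not q or p)), w0
2. Box (not q or p), w0   [neg-implies-rule on 1]
3. not (not q or p), w0   [neg-implies-rule on 1]
4. q, w0   [neg-or-rule on 3]
5. not p, w0   [neg-or-rule on 3]
Complete open branch: countermodel on a K-frame, so not valid in K.
T-tableau for the negation not (Box (not q or p) implies (not q or p)):
1. not (Box (not q or p) implies (not q or p)), w0
2. Box (not q or p), w0   [neg-implies-rule on 1]
3. not (not q or p), w0   [neg-implies-rule on 1]
4. q, w0   [neg-or-rule on 3]
5. not p, w0   [neg-or-rule on 3]
6. not q or p, w0   [Box-rule on 2 via w0Rw0]
7. p, w0   [or-rule on 6 (branches; this branch)]
Accessibility: w0Rw0
Branch closes: p and not p both at w0.
Every branch closes (one shown): valid in T, hence also in S4, S5 (every theorem of T is a theorem of S4 and S5).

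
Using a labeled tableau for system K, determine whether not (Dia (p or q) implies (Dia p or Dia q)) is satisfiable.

Unsatisfiable (every branch closes)

1. not (Dia (p or q) implies (Dia p or Dia q)), w0
2. Dia (p or q), w0
3. not (Dia p or Dia q), w0
4. not Dia p, w0
5. not Dia q, w0
6. p or q, w1
7. not p, w1
8. not q, w1
9. q, w1
Accessibility: w0Rw1
Branch closes: q and not q both at w1.
Every branch closes; the branch above is one of them.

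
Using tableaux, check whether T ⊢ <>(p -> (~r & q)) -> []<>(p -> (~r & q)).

No, not valid

Tableau for the negation ~(<>(p -> (~r & q)) -> []<>(p -> (~r & q))):
1. ~(<>(p -> (~r & q)) -> []<>(p -> (~r & q))), u
2. <>(p -> (~r & q)), u
3. ~[]<>(p -> (~r & q)), u
4. p -> (~r & q), v
5. ~r & q, v
6. ~r, v
7. q, v
8. ~<>(p -> (~r & q)), w
9. ~(p -> (~r & q)), w
10. p, w
11. ~(~r & q), w
12. ~q, w
Accessibility: uRu, uRv, uRw, vRv, wRw
The negation has an open branch (countermodel exists).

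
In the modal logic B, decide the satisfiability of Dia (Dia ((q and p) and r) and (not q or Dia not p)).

1. Dia (Dia ((q and p) and r) and (not q or Dia not p)), w0
2. Dia ((q and p) and r) and (not q or Dia not p), w1   [Dia-rule on 1: fresh world w1, w0Rw1]
3. Dia ((q and p) and r), w1   [and-rule on 2]
4. not q or Dia not p, w1   [and-rule on 2]
5. Dia not p, w1   [or-rule on 4 (branches; this branch)]
6. (q and p) and r, w2   [Dia-rule on 3: fresh world w2, w1Rw2]
7. q and p, w2   [and-rule on 6]
8. r, w2   [and-rule on 6]
9. q, w2   [and-rule on 7]
10. p, w2   [and-rule on 7]
11. not p, w3   [Dia-rule on 5: fresh world w3, w1Rw3]
Accessibility: w0Rw0, w0Rw1, w1Rw0, w1Rw1, w1Rw2, w1Rw3, w2Rw1, w2Rw2, w3Rw1, w3Rw3

Satisfiable (open branch found)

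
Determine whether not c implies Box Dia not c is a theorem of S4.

Tableau for the negation not (not c implies Box Dia not c):
1. not (not c implies Box Dia not c), u
2. not c, u
3. not Box Dia not c, u
4. not Dia not c, v
5. c, v
Accessibility: uRu, uRv, vRv
The negation has an open branch (countermodel exists).

Invalid (countermodel exists)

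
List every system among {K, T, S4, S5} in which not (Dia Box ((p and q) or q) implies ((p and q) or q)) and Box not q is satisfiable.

T-tableau for the formula:
1. not (Dia Box ((p and q) or q) implies ((p and q) or q)) and Box not q, w0
2. not (Dia Box ((p and q) or q) implies ((p and q) or q)), w0
3. Box not q, w0
4. Dia Box ((p and q) or q), w0
5. not ((p and q) or q), w0
6. not (p and q), w0
7. not q, w0
8. Box ((p and q) or q), w1
9. not q, w1
10. (p and q) or q, w1
11. p and q, w1
12. p, w1
13. q, w1
Accessibility: w0Rw0, w0Rw1, w1Rw1
Branch closes: q and not q both at w1.
Every branch closes (one shown): unsatisfiable in T, hence also in S4, S5 (every S4/S5-frame is a T-frame).
K-tableau for the formula:
1. not (Dia Box ((p and q) or q) implies ((p and q) or q)) and Box not q, w0
2. not (Dia Box ((p and q) or q) implies ((p and q) or q)), w0
3. Box not q, w0
4. Dia Box ((p and q) or q), w0
5. not ((p and q) or q), w0
6. not (p and q), w0
7. not q, w0
8. Box ((p and q) or q), w1
9. not q, w1
Accessibility: w0Rw1
Complete open branch: satisfiable in K.

K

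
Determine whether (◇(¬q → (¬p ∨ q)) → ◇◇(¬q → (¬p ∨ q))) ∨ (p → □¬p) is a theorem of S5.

Valid in S5

Tableau for the negation ¬((◇(¬q → (¬p ∨ q)) → ◇◇(¬q → (¬p ∨ q))) ∨ (p → □¬p)):
1. ¬((◇(¬q → (¬p ∨ q)) → ◇◇(¬q → (¬p ∨ q))) ∨ (p → □¬p)), w0
2. ¬(◇(¬q → (¬p ∨ q)) → ◇◇(¬q → (¬p ∨ q))), w0
3. ¬(p → □¬p), w0
4. ◇(¬q → (¬p ∨ q)), w0
5. ¬◇◇(¬q → (¬p ∨ q)), w0
6. p, w0
7. ¬□¬p, w0
8. ¬◇(¬q → (¬p ∨ q)), w0
9. ¬(¬q → (¬p ∨ q)), w0
10. ¬q, w0
11. ¬(¬p ∨ q), w0
12. ¬q → (¬p ∨ q), w1
13. ¬◇(¬q → (¬p ∨ q)), w1
14. ¬(¬q → (¬p ∨ q)), w1
15. ¬q, w1
16. ¬(¬p ∨ q), w1
17. p, w1
18. ¬p ∨ q, w1
19. q, w1
Accessibility: w0Rw0, w0Rw1, w1Rw0, w1Rw1
Branch closes: q and ¬q both at w1.
All branches of the negation close; one closing branch shown above.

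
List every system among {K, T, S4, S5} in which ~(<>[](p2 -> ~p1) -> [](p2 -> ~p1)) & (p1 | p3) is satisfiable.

S4-tableau for the formula:
1. ~(<>[](p2 -> ~p1) -> [](p2 -> ~p1)) & (p1 | p3), 0
2. ~(<>[](p2 -> ~p1) -> [](p2 -> ~p1)), 0
3. p1 | p3, 0
4. <>[](p2 -> ~p1), 0
5. ~[](p2 -> ~p1), 0
6. p3, 0
7. [](p2 -> ~p1), 1
8. p2 -> ~p1, 1
9. ~p1, 1
10. ~(p2 -> ~p1), 2
11. p2, 2
12. p1, 2
Accessibility: 0R0, 0R1, 0R2, 1R1, 2R2
Complete open branch: satisfiable in S4, hence also in K, T (this S4-model is also a K-model and a T-model).
S5-tableau for the formula:
1. ~(<>[](p2 -> ~p1) -> [](p2 -> ~p1)) & (p1 | p3), 0
2. ~(<>[](p2 -> ~p1) -> [](p2 -> ~p1)), 0
3. p1 | p3, 0
4. <>[](p2 -> ~p1), 0
5. ~[](p2 -> ~p1), 0
6. p3, 0
7. [](p2 -> ~p1), 1
8. p2 -> ~p1, 0
9. p2 -> ~p1, 1
10. ~p1, 0
11. ~p1, 1
12. ~(p2 -> ~p1), 2
13. p2, 2
14. p1, 2
15. p2 -> ~p1, 2
16. ~p1, 2
Accessibility: 0R0, 0R1, 0R2, 1R0, 1R1, 1R2, 2R0, 2R1, 2R2
Branch closes: p1 and ~p1 both at 2.
Every branch closes (one shown): unsatisfiable in S5.

K, T, S4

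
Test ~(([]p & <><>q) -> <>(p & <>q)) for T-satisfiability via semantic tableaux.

1. ~(([]p & <><>q) -> <>(p & <>q)), 0
2. []p & <><>q, 0
3. ~<>(p & <>q), 0
4. []p, 0
5. <><>q, 0
6. ~(p & <>q), 0
7. p, 0
8. ~<>q, 0
9. ~q, 0
10. <>q, 1
11. ~(p & <>q), 1
12. p, 1
13. ~q, 1
14. ~<>q, 1
15. q, 2
16. ~q, 2
Accessibility: 0R0, 0R1, 1R1, 1R2, 2R2
Branch closes: q and ~q both at 2.
All branches of the tableau close; one closing branch shown above.

No, unsatisfiable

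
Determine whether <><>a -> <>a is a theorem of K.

No, not valid

Tableau for the negation ~(<><>a -> <>a):
1. ~(<><>a -> <>a), w0
2. <><>a, w0
3. ~<>a, w0
4. <>a, w1
5. ~a, w1
6. a, w2
Accessibility: w0Rw1, w1Rw2
The negation has an open branch (countermodel exists).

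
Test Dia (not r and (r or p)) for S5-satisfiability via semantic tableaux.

Yes, satisfiable

1. Dia (not r and (r or p)), u
2. not r and (r or p), v   [Dia-rule on 1: fresh world v, uRv]
3. not r, v   [and-rule on 2]
4. r or p, v   [and-rule on 2]
5. p, v   [or-rule on 4 (branches; this branch)]
Accessibility: uRu, uRv, vRu, vRv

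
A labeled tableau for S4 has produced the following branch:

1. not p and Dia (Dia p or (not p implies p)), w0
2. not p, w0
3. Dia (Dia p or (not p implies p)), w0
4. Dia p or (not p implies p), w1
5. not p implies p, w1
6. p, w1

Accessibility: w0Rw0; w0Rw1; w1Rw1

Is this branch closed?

No world carries both an atom and its negation.

Not closed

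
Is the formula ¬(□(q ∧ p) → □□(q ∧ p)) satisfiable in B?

Satisfiable (open branch found)

1. ¬(□(q ∧ p) → □□(q ∧ p)), u
2. □(q ∧ p), u
3. ¬□□(q ∧ p), u
4. q ∧ p, u
5. q, u
6. p, u
7. ¬□(q ∧ p), v
8. q ∧ p, v
9. q, v
10. p, v
11. ¬(q ∧ p), w
12. ¬p, w
Accessibility: uRu, uRv, vRu, vRv, vRw, wRv, wRw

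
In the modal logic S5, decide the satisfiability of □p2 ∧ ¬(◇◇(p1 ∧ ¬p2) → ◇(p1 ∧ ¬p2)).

No, unsatisfiable

1. □p2 ∧ ¬(◇◇(p1 ∧ ¬p2) → ◇(p1 ∧ ¬p2)), u
2. □p2, u
3. ¬(◇◇(p1 ∧ ¬p2) → ◇(p1 ∧ ¬p2)), u
4. ◇◇(p1 ∧ ¬p2), u
5. ¬◇(p1 ∧ ¬p2), u
6. p2, u
7. ¬(p1 ∧ ¬p2), u
8. ◇(p1 ∧ ¬p2), v
9. p2, v
10. ¬(p1 ∧ ¬p2), v
11. p1 ∧ ¬p2, w
12. p1, w
13. ¬p2, w
14. p2, w
Accessibility: uRu, uRv, uRw, vRu, vRv, vRw, wRu, wRv, wRw
Branch closes: p2 and ¬p2 both at w.
(One branch shown.) All branches close.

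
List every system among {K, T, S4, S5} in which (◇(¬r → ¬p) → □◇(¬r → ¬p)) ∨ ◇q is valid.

S4-tableau for the negation ¬((◇(¬r → ¬p) → □◇(¬r → ¬p)) ∨ ◇q):
1. ¬((◇(¬r → ¬p) → □◇(¬r → ¬p)) ∨ ◇q), u
2. ¬(◇(¬r → ¬p) → □◇(¬r → ¬p)), u
3. ¬◇q, u
4. ◇(¬r → ¬p), u
5. ¬□◇(¬r → ¬p), u
6. ¬q, u
7. ¬r → ¬p, v
8. ¬q, v
9. ¬p, v
10. ¬◇(¬r → ¬p), w
11. ¬q, w
12. ¬(¬r → ¬p), w
13. ¬r, w
14. p, w
Accessibility: uRu, uRv, uRw, vRv, wRw
Complete open branch: countermodel on an S4-frame, so not valid in S4, nor in K, T (the same frame is also a K-frame and a T-frame).
S5-tableau for the negation ¬((◇(¬r → ¬p) → □◇(¬r → ¬p)) ∨ ◇q):
1. ¬((◇(¬r → ¬p) → □◇(¬r → ¬p)) ∨ ◇q), u
2. ¬(◇(¬r → ¬p) → □◇(¬r → ¬p)), u
3. ¬◇q, u
4. ◇(¬r → ¬p), u
5. ¬□◇(¬r → ¬p), u
6. ¬q, u
7. ¬r → ¬p, v
8. ¬q, v
9. ¬p, v
10. ¬◇(¬r → ¬p), w
11. ¬q, w
12. ¬(¬r → ¬p), u
13. ¬r, u
14. p, u
15. ¬(¬r → ¬p), v
16. ¬r, v
17. p, v
Accessibility: uRu, uRv, uRw, vRu, vRv, vRw, wRu, wRv, wRw
Branch closes: p and ¬p both at v.
Every branch closes (one shown): valid in S5.

S5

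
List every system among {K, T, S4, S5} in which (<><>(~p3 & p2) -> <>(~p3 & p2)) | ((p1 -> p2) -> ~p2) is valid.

T-tableau for the negation ~((<><>(~p3 & p2) -> <>(~p3 & p2)) | ((p1 -> p2) -> ~p2)):
1. ~((<><>(~p3 & p2) -> <>(~p3 & p2)) | ((p1 -> p2) -> ~p2)), w0
2. ~(<><>(~p3 & p2) -> <>(~p3 & p2)), w0   [~|-rule on 1]
3. ~((p1 -> p2) -> ~p2), w0   [~|-rule on 1]
4. <><>(~p3 & p2), w0   [~->-rule on 2]
5. ~<>(~p3 & p2), w0   [~->-rule on 2]
6. p1 -> p2, w0   [~->-rule on 3]
7. p2, w0   [~->-rule on 3]
8. ~(~p3 & p2), w0   [~<>-rule on 5 via w0Rw0]
9. p3, w0   [~&-rule on 8 (branches; this branch)]
10. <>(~p3 & p2), w1   [<>-rule on 4: fresh world w1, w0Rw1]
11. ~(~p3 & p2), w1   [~<>-rule on 5 via w0Rw1]
12. ~p2, w1   [~&-rule on 11 (branches; this branch)]
13. ~p3 & p2, w2   [<>-rule on 10: fresh world w2, w1Rw2]
14. ~p3, w2   [&-rule on 13]
15. p2, w2   [&-rule on 13]
Accessibility: w0Rw0, w0Rw1, w1Rw1, w1Rw2, w2Rw2
Complete open branch: countermodel on a T-frame, so not valid in T, nor in K (the same frame is also a K-frame).
S4-tableau for the negation ~((<><>(~p3 & p2) -> <>(~p3 & p2)) | ((p1 -> p2) -> ~p2)):
1. ~((<><>(~p3 & p2) -> <>(~p3 & p2)) | ((p1 -> p2) -> ~p2)), w0
2. ~(<><>(~p3 & p2) -> <>(~p3 & p2)), w0   [~|-rule on 1]
3. ~((p1 -> p2) -> ~p2), w0   [~|-rule on 1]
4. <><>(~p3 & p2), w0   [~->-rule on 2]
5. ~<>(~p3 & p2), w0   [~->-rule on 2]
6. p1 -> p2, w0   [~->-rule on 3]
7. p2, w0   [~->-rule on 3]
8. ~(~p3 & p2), w0   [~<>-rule on 5 via w0Rw0]
9. p3, w0   [~&-rule on 8 (branches; this branch)]
10. <>(~p3 & p2), w1   [<>-rule on 4: fresh world w1, w0Rw1]
11. ~(~p3 & p2), w1   [~<>-rule on 5 via w0Rw1]
12. ~p2, w1   [~&-rule on 11 (branches; this branch)]
13. ~p3 & p2, w2   [<>-rule on 10: fresh world w2, w1Rw2]
14. ~p3, w2   [&-rule on 13]
15. p2, w2   [&-rule on 13]
16. ~(~p3 & p2), w2   [~<>-rule on 5 via w0Rw2]
17. ~p2, w2   [~&-rule on 16 (branches; this branch)]
Accessibility: w0Rw0, w0Rw1, w0Rw2, w1Rw1, w1Rw2, w2Rw2
Branch closes: p2 and ~p2 both at w2.
Every branch closes (one shown): valid in S4, hence also in S5 (every theorem of S4 is a theorem of S5).

S4, S5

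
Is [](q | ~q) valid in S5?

Tableau for the negation ~[](q | ~q):
1. ~[](q | ~q), 0
2. ~(q | ~q), 1   [~[]-rule on 1: fresh world 1, 0R1]
3. ~q, 1   [~|-rule on 2]
4. q, 1   [~|-rule on 2]
Accessibility: 0R0, 0R1, 1R0, 1R1
Branch closes: q and ~q both at 1.
All branches of the negation close; one closing branch shown above.

Yes, valid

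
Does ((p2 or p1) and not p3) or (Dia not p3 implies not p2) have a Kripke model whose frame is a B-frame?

Satisfiable (open branch found)

1. ((p2 or p1) and not p3) or (Dia not p3 implies not p2), w0
2. Dia not p3 implies not p2, w0   [or-rule on 1 (branches; this branch)]
3. not p2, w0   [implies-rule on 2 (branches; this branch)]
Accessibility: w0Rw0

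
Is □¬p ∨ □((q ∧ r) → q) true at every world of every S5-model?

Valid in S5

Tableau for the negation ¬(□¬p ∨ □((q ∧ r) → q)):
1. ¬(□¬p ∨ □((q ∧ r) → q)), 0
2. ¬□¬p, 0   [¬∨-rule on 1]
3. ¬□((q ∧ r) → q), 0   [¬∨-rule on 1]
4. p, 1   [¬□-rule on 2: fresh world 1, 0R1]
5. ¬((q ∧ r) → q), 2   [¬□-rule on 3: fresh world 2, 0R2]
6. q ∧ r, 2   [¬→-rule on 5]
7. ¬q, 2   [¬→-rule on 5]
8. q, 2   [∧-rule on 6]
9. r, 2   [∧-rule on 6]
Accessibility: 0R0, 0R1, 0R2, 1R0, 1R1, 1R2, 2R0, 2R1, 2R2
Branch closes: q and ¬q both at 2.
All branches of the negation close; one closing branch shown above.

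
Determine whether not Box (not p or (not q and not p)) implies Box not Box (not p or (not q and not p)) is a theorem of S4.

Tableau for the negation not (not Box (not p or (not q and not p)) implies Box not Box (not p or (not q and not p))):
1. not (not Box (not p or (not q and not p)) implies Box not Box (not p or (not q and not p))), u
2. not Box (not p or (not q and not p)), u
3. not Box not Box (not p or (not q and not p)), u
4. not (not p or (not q and not p)), v
5. p, v
6. not (not q and not p), v
7. Box (not p or (not q and not p)), w
8. not p or (not q and not p), w
9. not q and not p, w
10. not q, w
11. not p, w
Accessibility: uRu, uRv, uRw, vRv, wRw
The negation has an open branch (countermodel exists).

No, not valid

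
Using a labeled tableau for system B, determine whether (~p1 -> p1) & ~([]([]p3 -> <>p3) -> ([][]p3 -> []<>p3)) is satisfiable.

Unsatisfiable

1. (~p1 -> p1) & ~([]([]p3 -> <>p3) -> ([][]p3 -> []<>p3)), w0
2. ~p1 -> p1, w0
3. ~([]([]p3 -> <>p3) -> ([][]p3 -> []<>p3)), w0
4. []([]p3 -> <>p3), w0
5. ~([][]p3 -> []<>p3), w0
6. [][]p3, w0
7. ~[]<>p3, w0
8. []p3 -> <>p3, w0
9. []p3, w0
10. p3, w0
11. p1, w0
12. <>p3, w0
13. ~<>p3, w1
14. []p3 -> <>p3, w1
15. []p3, w1
16. p3, w1
17. ~p3, w0
Accessibility: w0Rw0, w0Rw1, w1Rw0, w1Rw1
Branch closes: p3 and ~p3 both at w0.
All branches of the tableau close; one closing branch shown above.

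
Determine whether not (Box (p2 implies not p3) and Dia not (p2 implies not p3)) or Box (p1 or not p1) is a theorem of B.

Tableau for the negation not (not (Box (p2 implies not p3) and Dia not (p2 implies not p3)) or Box (p1 or not p1)):
1. not (not (Box (p2 implies not p3) and Dia not (p2 implies not p3)) or Box (p1 or not p1)), u
2. Box (p2 implies not p3) and Dia not (p2 implies not p3), u
3. not Box (p1 or not p1), u
4. Box (p2 implies not p3), u
5. Dia not (p2 implies not p3), u
6. p2 implies not p3, u
7. not p3, u
8. not (p1 or not p1), v
9. not p1, v
10. p1, v
Accessibility: uRu, uRv, vRu, vRv
Branch closes: p1 and not p1 both at v.
All branches of the negation close; one closing branch shown above.

Valid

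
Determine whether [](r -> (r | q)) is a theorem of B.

Valid in B

Tableau for the negation ~[](r -> (r | q)):
1. ~[](r -> (r | q)), u
2. ~(r -> (r | q)), v
3. r, v
4. ~(r | q), v
5. ~r, v
6. ~q, v
Accessibility: uRu, uRv, vRu, vRv
Branch closes: r and ~r both at v.
Every branch of the negation's tableau closes; the branch above is one of them.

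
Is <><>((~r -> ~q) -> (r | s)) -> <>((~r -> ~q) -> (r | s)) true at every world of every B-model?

Tableau for the negation ~(<><>((~r -> ~q) -> (r | s)) -> <>((~r -> ~q) -> (r | s))):
1. ~(<><>((~r -> ~q) -> (r | s)) -> <>((~r -> ~q) -> (r | s))), 0
2. <><>((~r -> ~q) -> (r | s)), 0
3. ~<>((~r -> ~q) -> (r | s)), 0
4. ~((~r -> ~q) -> (r | s)), 0
5. ~r -> ~q, 0
6. ~(r | s), 0
7. ~r, 0
8. ~s, 0
9. ~q, 0
10. <>((~r -> ~q) -> (r | s)), 1
11. ~((~r -> ~q) -> (r | s)), 1
12. ~r -> ~q, 1
13. ~(r | s), 1
14. ~r, 1
15. ~s, 1
16. ~q, 1
17. (~r -> ~q) -> (r | s), 2
18. r | s, 2
19. s, 2
Accessibility: 0R0, 0R1, 1R0, 1R1, 1R2, 2R1, 2R2
The negation has an open branch (countermodel exists).

No, not valid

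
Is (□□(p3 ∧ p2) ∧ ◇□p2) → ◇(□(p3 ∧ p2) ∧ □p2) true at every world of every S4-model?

Tableau for the negation ¬((□□(p3 ∧ p2) ∧ ◇□p2) → ◇(□(p3 ∧ p2) ∧ □p2)):
1. ¬((□□(p3 ∧ p2) ∧ ◇□p2) → ◇(□(p3 ∧ p2) ∧ □p2)), 0
2. □□(p3 ∧ p2) ∧ ◇□p2, 0
3. ¬◇(□(p3 ∧ p2) ∧ □p2), 0
4. □□(p3 ∧ p2), 0
5. ◇□p2, 0
6. ¬(□(p3 ∧ p2) ∧ □p2), 0
7. □(p3 ∧ p2), 0
8. p3 ∧ p2, 0
9. p3, 0
10. p2, 0
11. ¬□(p3 ∧ p2), 0
12. □p2, 1
13. ¬(□(p3 ∧ p2) ∧ □p2), 1
14. □(p3 ∧ p2), 1
15. p3 ∧ p2, 1
16. p3, 1
17. p2, 1
18. ¬□p2, 1
19. ¬(p3 ∧ p2), 2
20. ¬(□(p3 ∧ p2) ∧ □p2), 2
21. □(p3 ∧ p2), 2
22. p3 ∧ p2, 2
23. p3, 2
24. p2, 2
25. ¬p2, 2
Accessibility: 0R0, 0R1, 0R2, 1R1, 2R2
Branch closes: p2 and ¬p2 both at 2.
All branches of the negation close; one closing branch shown above.

Yes, valid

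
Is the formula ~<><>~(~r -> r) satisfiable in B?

Yes, satisfiable

1. ~<><>~(~r -> r), w0
2. ~<>~(~r -> r), w0   [~<>-rule on 1 via w0Rw0]
3. ~r -> r, w0   [~<>-rule on 2 via w0Rw0]
4. r, w0   [->-rule on 3 (branches; this branch)]
Accessibility: w0Rw0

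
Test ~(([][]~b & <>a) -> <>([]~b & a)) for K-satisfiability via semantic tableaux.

1. ~(([][]~b & <>a) -> <>([]~b & a)), u
2. [][]~b & <>a, u
3. ~<>([]~b & a), u
4. [][]~b, u
5. <>a, u
6. a, v
7. ~([]~b & a), v
8. []~b, v
9. ~[]~b, v
10. b, w
11. ~b, w
Accessibility: uRv, vRw
Branch closes: b and ~b both at w.
(One branch shown.) All branches close.

No, unsatisfiable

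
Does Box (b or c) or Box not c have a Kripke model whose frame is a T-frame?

Yes, satisfiable

1. Box (b or c) or Box not c, u
2. Box not c, u
3. not c, u
Accessibility: uRu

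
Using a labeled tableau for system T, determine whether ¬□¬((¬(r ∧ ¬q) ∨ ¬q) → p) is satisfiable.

Satisfiable

1. ¬□¬((¬(r ∧ ¬q) ∨ ¬q) → p), 0
2. (¬(r ∧ ¬q) ∨ ¬q) → p, 1
3. p, 1
Accessibility: 0R0, 0R1, 1R1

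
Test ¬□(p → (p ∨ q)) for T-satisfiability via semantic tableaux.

No, unsatisfiable

1. ¬□(p → (p ∨ q)), 0
2. ¬(p → (p ∨ q)), 1
3. p, 1
4. ¬(p ∨ q), 1
5. ¬p, 1
6. ¬q, 1
Accessibility: 0R0, 0R1, 1R1
Branch closes: p and ¬p both at 1.
(One branch shown.) All branches close.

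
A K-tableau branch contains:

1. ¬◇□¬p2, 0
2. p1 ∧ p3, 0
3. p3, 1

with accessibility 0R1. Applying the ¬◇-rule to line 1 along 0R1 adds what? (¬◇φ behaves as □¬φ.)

¬□¬p2, 1

¬◇φ behaves as □¬φ: propagate the negated body to each accessible world.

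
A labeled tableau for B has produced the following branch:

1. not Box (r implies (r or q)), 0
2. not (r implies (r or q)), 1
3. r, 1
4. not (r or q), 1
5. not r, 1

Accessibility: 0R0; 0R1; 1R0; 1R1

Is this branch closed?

Both r and not r appear at 1.

Closed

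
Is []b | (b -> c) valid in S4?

Not valid

Tableau for the negation ~([]b | (b -> c)):
1. ~([]b | (b -> c)), u
2. ~[]b, u
3. ~(b -> c), u
4. b, u
5. ~c, u
6. ~b, v
Accessibility: uRu, uRv, vRv
The negation has an open branch (countermodel exists).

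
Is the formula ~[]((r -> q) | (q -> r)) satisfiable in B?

Unsatisfiable (every branch closes)

1. ~[]((r -> q) | (q -> r)), u
2. ~((r -> q) | (q -> r)), v
3. ~(r -> q), v
4. ~(q -> r), v
5. r, v
6. ~q, v
7. q, v
8. ~r, v
Accessibility: uRu, uRv, vRu, vRv
Branch closes: q and ~q both at v.
(One branch shown.) All branches close.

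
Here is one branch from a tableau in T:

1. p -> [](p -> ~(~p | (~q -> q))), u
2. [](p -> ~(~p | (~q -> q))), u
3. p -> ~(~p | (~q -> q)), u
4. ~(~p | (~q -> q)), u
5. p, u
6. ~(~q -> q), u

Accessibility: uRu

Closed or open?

Open

No world carries both an atom and its negation.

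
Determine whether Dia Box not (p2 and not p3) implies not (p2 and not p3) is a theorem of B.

Tableau for the negation not (Dia Box not (p2 and not p3) implies not (p2 and not p3)):
1. not (Dia Box not (p2 and not p3) implies not (p2 and not p3)), w0
2. Dia Box not (p2 and not p3), w0
3. p2 and not p3, w0
4. p2, w0
5. not p3, w0
6. Box not (p2 and not p3), w1
7. not (p2 and not p3), w0
8. not (p2 and not p3), w1
9. p3, w0
Accessibility: w0Rw0, w0Rw1, w1Rw0, w1Rw1
Branch closes: p3 and not p3 both at w0.
Every branch of the negation's tableau closes; the branch above is one of them.

Valid in B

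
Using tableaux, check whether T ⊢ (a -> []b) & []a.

Not valid

Tableau for the negation ~((a -> []b) & []a):
1. ~((a -> []b) & []a), u
2. ~[]a, u
3. ~a, v
Accessibility: uRu, uRv, vRv
The negation has an open branch (countermodel exists).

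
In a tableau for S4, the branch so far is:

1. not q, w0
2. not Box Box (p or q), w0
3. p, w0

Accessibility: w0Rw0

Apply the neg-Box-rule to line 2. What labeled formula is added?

a fresh world w1 with w0Rw1, and not Box (p or q) at w1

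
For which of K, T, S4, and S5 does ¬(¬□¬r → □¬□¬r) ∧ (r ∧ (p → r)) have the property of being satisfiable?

K, T, S4

S5-tableau for the formula:
1. ¬(¬□¬r → □¬□¬r) ∧ (r ∧ (p → r)), u
2. ¬(¬□¬r → □¬□¬r), u   [∧-rule on 1]
3. r ∧ (p → r), u   [∧-rule on 1]
4. ¬□¬r, u   [¬→-rule on 2]
5. ¬□¬□¬r, u   [¬→-rule on 2]
6. r, u   [∧-rule on 3]
7. p → r, u   [∧-rule on 3]
8. r, v   [¬□-rule on 4: fresh world v, uRv]
9. □¬r, w   [¬□-rule on 5: fresh world w, uRw]
10. ¬r, u   [□-rule on 9 via wRu]
Accessibility: uRu, uRv, uRw, vRu, vRv, vRw, wRu, wRv, wRw
Branch closes: r and ¬r both at u.
Every branch closes (one shown): unsatisfiable in S5.
S4-tableau for the formula:
1. ¬(¬□¬r → □¬□¬r) ∧ (r ∧ (p → r)), u
2. ¬(¬□¬r → □¬□¬r), u   [∧-rule on 1]
3. r ∧ (p → r), u   [∧-rule on 1]
4. ¬□¬r, u   [¬→-rule on 2]
5. ¬□¬□¬r, u   [¬→-rule on 2]
6. r, u   [∧-rule on 3]
7. p → r, u   [∧-rule on 3]
8. r, v   [¬□-rule on 4: fresh world v, uRv]
9. □¬r, w   [¬□-rule on 5: fresh world w, uRw]
10. ¬r, w   [□-rule on 9 via wRw]
Accessibility: uRu, uRv, uRw, vRv, wRw
Complete open branch: satisfiable in S4, hence also in K, T (this S4-model is also a K-model and a T-model).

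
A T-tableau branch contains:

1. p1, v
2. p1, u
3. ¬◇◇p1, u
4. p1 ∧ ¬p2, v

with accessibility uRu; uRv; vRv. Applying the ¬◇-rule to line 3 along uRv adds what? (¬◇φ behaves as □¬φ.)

¬◇p1, v

¬◇φ behaves as □¬φ: propagate the negated body to each accessible world.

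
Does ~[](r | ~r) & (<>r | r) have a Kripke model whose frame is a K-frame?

No, unsatisfiable

1. ~[](r | ~r) & (<>r | r), u
2. ~[](r | ~r), u
3. <>r | r, u
4. r, u
5. ~(r | ~r), v
6. ~r, v
7. r, v
Accessibility: uRv
Branch closes: r and ~r both at v.
All branches of the tableau close; one closing branch shown above.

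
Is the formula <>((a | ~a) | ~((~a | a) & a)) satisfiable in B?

Satisfiable

1. <>((a | ~a) | ~((~a | a) & a)), w0
2. (a | ~a) | ~((~a | a) & a), w1
3. ~((~a | a) & a), w1
4. ~a, w1
Accessibility: w0Rw0, w0Rw1, w1Rw0, w1Rw1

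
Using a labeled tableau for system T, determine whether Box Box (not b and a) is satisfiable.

Yes, satisfiable

1. Box Box (not b and a), u
2. Box (not b and a), u   [Box-rule on 1 via uRu]
3. not b and a, u   [Box-rule on 2 via uRu]
4. not b, u   [and-rule on 3]
5. a, u   [and-rule on 3]
Accessibility: uRu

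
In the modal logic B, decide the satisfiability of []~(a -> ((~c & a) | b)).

1. []~(a -> ((~c & a) | b)), w0
2. ~(a -> ((~c & a) | b)), w0
3. a, w0
4. ~((~c & a) | b), w0
5. ~(~c & a), w0
6. ~b, w0
7. c, w0
Accessibility: w0Rw0

Yes, satisfiable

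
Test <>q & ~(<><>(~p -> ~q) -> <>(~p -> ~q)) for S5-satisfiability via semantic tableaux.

1. <>q & ~(<><>(~p -> ~q) -> <>(~p -> ~q)), 0
2. <>q, 0   [&-rule on 1]
3. ~(<><>(~p -> ~q) -> <>(~p -> ~q)), 0   [&-rule on 1]
4. <><>(~p -> ~q), 0   [~->-rule on 3]
5. ~<>(~p -> ~q), 0   [~->-rule on 3]
6. ~(~p -> ~q), 0   [~<>-rule on 5 via 0R0]
7. ~p, 0   [~->-rule on 6]
8. q, 0   [~->-rule on 6]
9. q, 1   [<>-rule on 2: fresh world 1, 0R1]
10. ~(~p -> ~q), 1   [~<>-rule on 5 via 0R1]
11. ~p, 1   [~->-rule on 10]
12. <>(~p -> ~q), 2   [<>-rule on 4: fresh world 2, 0R2]
13. ~(~p -> ~q), 2   [~<>-rule on 5 via 0R2]
14. ~p, 2   [~->-rule on 13]
15. q, 2   [~->-rule on 13]
16. ~p -> ~q, 3   [<>-rule on 12: fresh world 3, 2R3]
17. ~(~p -> ~q), 3   [~<>-rule on 5 via 0R3]
18. ~p, 3   [~->-rule on 17]
19. q, 3   [~->-rule on 17]
20. ~q, 3   [->-rule on 16 (branches; this branch)]
Accessibility: 0R0, 0R1, 0R2, 0R3, 1R0, 1R1, 1R2, 1R3, 2R0, 2R1, 2R2, 2R3, 3R0, 3R1, 3R2, 3R3
Branch closes: q and ~q both at 3.
Every branch closes; the branch above is one of them.

Unsatisfiable (every branch closes)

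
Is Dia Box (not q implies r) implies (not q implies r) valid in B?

Valid

Tableau for the negation not (Dia Box (not q implies r) implies (not q implies r)):
1. not (Dia Box (not q implies r) implies (not q implies r)), w0
2. Dia Box (not q implies r), w0
3. not (not q implies r), w0
4. not q, w0
5. not r, w0
6. Box (not q implies r), w1
7. not q implies r, w0
8. not q implies r, w1
9. r, w0
Accessibility: w0Rw0, w0Rw1, w1Rw0, w1Rw1
Branch closes: r and not r both at w0.
Every branch of the negation's tableau closes; the branch above is one of them.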